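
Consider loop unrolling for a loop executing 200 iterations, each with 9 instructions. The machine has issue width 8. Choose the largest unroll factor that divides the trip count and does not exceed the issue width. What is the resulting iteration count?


Largest divisor of 200 <= 8 is 8
New iterations = 200 / 8 = 25

25


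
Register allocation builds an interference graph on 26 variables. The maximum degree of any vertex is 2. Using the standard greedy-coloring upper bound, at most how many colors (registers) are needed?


Greedy coloring never needs more than (max_degree + 1) colors: when coloring a vertex, at most max_degree neighbors are already colored.
Upper bound = 2 + 1 = 3

3


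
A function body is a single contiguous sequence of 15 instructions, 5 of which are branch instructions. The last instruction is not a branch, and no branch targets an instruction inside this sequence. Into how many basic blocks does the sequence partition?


With no in-sequence branch targets, the leaders are the first instruction plus the instruction after each branch.
Number of basic blocks = branches + 1
= 5 + 1 = 6

6


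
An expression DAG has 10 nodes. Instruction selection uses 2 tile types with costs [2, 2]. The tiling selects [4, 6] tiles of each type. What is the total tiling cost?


Total cost = sum(count_i * cost_i)
= 4*2 + 6*2
= 20

20


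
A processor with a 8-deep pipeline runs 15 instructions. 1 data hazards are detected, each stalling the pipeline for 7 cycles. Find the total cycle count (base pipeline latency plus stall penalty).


Base cycles = 8 + 15 - 1 = 22
Total stalls = 1 * 7 = 7
Total = 22 + 7 = 29

29


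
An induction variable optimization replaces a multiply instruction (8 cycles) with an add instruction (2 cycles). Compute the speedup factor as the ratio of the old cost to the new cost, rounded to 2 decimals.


Ratio = mult_cost / add_cost = 8 / 2 = 4.0

4.0


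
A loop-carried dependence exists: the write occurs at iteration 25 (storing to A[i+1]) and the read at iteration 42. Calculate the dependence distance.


Distance = read iteration - write iteration
= 42 - 25 = 17

17


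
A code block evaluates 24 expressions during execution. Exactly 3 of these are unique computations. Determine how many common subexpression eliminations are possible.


CSE count = total expressions - unique expressions
= 24 - 3 = 21

21


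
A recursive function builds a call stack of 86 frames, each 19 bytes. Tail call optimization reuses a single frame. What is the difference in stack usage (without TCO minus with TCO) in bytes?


Without TCO: 86 * 19 = 1634 bytes
With TCO: reuse 1 frame = 19 bytes
Savings = 1634 - 19 = 1615

1615


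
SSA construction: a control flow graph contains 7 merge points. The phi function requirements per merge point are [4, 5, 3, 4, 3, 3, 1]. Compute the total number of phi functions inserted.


Total phi functions = sum of phi functions at each join node
= 4 + 5 + 3 + 4 + 3 + 3 + 1 = 23

23


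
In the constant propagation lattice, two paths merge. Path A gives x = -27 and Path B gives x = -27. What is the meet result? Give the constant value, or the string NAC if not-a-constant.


Meet operation: if both paths give the same constant, result is that constant; if they differ, result is NAC (not-a-constant).
Path A: -27, Path B: -27 -> equal
Result: constant -> -27

-27


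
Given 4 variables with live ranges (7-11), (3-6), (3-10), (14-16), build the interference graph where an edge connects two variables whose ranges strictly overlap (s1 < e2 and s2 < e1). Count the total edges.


Check all pairs for overlapping intervals.
Two intervals (s1,e1) and (s2,e2) overlap if s1 < e2 and s2 < e1.
v0 (7-11) vs v1..v3: overlaps v2 -> 1
v1 (3-6) vs v2..v3: overlaps v2 -> 1
v2 (3-10) vs v3: overlaps none -> 0
Total overlapping pairs = 1 + 1 + 0 = 2

2


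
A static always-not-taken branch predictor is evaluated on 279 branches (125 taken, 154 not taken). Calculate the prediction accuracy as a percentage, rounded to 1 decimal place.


Predictor: always-not-taken
Correct predictions = 154
Accuracy = 154 / 279 * 100 = 55.2%

55.2


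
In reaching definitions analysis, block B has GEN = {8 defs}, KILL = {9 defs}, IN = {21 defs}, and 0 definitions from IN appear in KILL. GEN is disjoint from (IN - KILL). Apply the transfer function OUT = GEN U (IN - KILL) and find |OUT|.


IN - KILL: 21 - 0 = 21 surviving definitions
OUT = GEN + surviving = 8 + 21 = 29

29


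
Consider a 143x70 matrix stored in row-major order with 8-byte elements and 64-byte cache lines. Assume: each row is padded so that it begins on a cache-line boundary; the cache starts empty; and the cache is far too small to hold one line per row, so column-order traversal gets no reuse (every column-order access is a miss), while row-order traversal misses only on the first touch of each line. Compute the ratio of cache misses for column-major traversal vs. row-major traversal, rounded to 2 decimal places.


Each row occupies 70 * 8 = 560 bytes and starts on a line boundary, so it spans ceil(560 / 64) = 9 cache lines.
Row-major traversal misses (one per line touched): 143 * ceil(70 * 8 / 64) = 1287
Column-major traversal misses (no reuse, every access misses): 143 * 70 = 10010
Ratio = 10010 / 1287 = 7.78

7.78


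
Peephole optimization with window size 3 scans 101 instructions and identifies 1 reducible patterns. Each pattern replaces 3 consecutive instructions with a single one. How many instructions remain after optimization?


Each match removes 2 instructions.
Total removed = 1 * 2 = 2
Remaining = 101 - 2 = 99

99


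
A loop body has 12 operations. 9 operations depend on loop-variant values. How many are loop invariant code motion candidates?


Invariant candidates = total - loop-dependent
= 12 - 9 = 3

3


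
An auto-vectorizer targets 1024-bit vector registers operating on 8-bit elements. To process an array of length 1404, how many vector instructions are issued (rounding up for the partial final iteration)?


Width = 1024 / 8 = 128 elements per vector op
Iterations = ceil(1404 / 128) = 11

11


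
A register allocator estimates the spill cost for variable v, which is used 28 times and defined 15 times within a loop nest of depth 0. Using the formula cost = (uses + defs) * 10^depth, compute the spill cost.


uses + defs = 28 + 15 = 43
10^0 = 1
Spill cost = 43 * 1 = 43

43


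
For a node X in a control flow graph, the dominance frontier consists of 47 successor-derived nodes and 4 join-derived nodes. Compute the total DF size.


DF(X) = direct successor contributions + join point contributions
= 47 + 4 = 51

51


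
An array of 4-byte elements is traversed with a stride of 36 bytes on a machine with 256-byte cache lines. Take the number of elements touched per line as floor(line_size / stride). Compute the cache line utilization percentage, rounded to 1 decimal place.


Elements per cache line = floor(256 / 36) = 7
Bytes used = 7 * 4 = 28
Utilization = 28 / 256 * 100 = 10.9%

10.9


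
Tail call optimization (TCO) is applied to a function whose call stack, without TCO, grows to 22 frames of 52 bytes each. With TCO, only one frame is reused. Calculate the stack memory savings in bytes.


Without TCO: 22 * 52 = 1144 bytes
With TCO: reuse 1 frame = 52 bytes
Savings = 1144 - 52 = 1092

1092


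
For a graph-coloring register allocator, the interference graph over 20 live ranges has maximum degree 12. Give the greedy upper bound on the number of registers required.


Greedy coloring never needs more than (max_degree + 1) colors: when coloring a vertex, at most max_degree neighbors are already colored.
Upper bound = 12 + 1 = 13

13


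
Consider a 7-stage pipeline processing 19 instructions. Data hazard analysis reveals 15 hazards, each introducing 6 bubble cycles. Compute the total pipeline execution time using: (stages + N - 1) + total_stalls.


Base cycles = 7 + 19 - 1 = 25
Total stalls = 15 * 6 = 90
Total = 25 + 90 = 115

115


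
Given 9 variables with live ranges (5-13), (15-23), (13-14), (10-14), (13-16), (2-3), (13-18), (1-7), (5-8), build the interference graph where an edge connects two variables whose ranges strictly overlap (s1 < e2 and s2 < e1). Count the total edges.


Check all pairs for overlapping intervals.
Two intervals (s1,e1) and (s2,e2) overlap if s1 < e2 and s2 < e1.
v0 (5-13) vs v1..v8: overlaps v3, v7, v8 -> 3
v1 (15-23) vs v2..v8: overlaps v4, v6 -> 2
v2 (13-14) vs v3..v8: overlaps v3, v4, v6 -> 3
v3 (10-14) vs v4..v8: overlaps v4, v6 -> 2
v4 (13-16) vs v5..v8: overlaps v6 -> 1
v5 (2-3) vs v6..v8: overlaps v7 -> 1
v6 (13-18) vs v7..v8: overlaps none -> 0
v7 (1-7) vs v8: overlaps v8 -> 1
Total overlapping pairs = 3 + 2 + 3 + 2 + 1 + 1 + 0 + 1 = 13

13


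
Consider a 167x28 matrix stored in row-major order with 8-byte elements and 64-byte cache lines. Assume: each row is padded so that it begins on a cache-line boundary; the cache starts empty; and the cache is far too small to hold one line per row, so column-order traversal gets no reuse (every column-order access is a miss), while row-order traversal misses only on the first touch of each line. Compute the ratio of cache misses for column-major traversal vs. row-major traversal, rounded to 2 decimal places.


Each row occupies 28 * 8 = 224 bytes and starts on a line boundary, so it spans ceil(224 / 64) = 4 cache lines.
Row-major traversal misses (one per line touched): 167 * ceil(28 * 8 / 64) = 668
Column-major traversal misses (no reuse, every access misses): 167 * 28 = 4676
Ratio = 4676 / 668 = 7.0

7.0


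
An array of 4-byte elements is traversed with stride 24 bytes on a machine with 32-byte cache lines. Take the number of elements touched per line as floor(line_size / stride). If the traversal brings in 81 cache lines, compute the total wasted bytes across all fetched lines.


Elements per line = floor(32 / 24) = 1
Bytes used per line = 1 * 4 = 4
Wasted per line = 32 - 4 = 28
Total wasted = 28 * 81 = 2268

2268


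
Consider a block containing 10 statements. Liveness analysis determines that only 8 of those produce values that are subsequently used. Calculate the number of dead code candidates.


Dead code = total statements - live definitions
= 10 - 8 = 2

2


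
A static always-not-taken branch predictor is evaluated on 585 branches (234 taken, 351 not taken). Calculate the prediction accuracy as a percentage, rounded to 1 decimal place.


Predictor: always-not-taken
Correct predictions = 351
Accuracy = 351 / 585 * 100 = 60.0%

60.0


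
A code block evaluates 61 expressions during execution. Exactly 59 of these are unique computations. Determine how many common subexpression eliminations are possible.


CSE count = total expressions - unique expressions
= 61 - 59 = 2

2


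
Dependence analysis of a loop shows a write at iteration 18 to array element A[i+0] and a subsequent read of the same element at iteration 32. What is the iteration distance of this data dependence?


Distance = read iteration - write iteration
= 32 - 18 = 14

14


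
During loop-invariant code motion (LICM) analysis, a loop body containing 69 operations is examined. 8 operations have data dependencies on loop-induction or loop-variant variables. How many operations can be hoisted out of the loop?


Invariant candidates = total - loop-dependent
= 69 - 8 = 61

61


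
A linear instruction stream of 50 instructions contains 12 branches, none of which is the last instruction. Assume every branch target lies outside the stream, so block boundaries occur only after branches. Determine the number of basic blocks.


With no in-sequence branch targets, the leaders are the first instruction plus the instruction after each branch.
Number of basic blocks = branches + 1
= 12 + 1 = 13

13


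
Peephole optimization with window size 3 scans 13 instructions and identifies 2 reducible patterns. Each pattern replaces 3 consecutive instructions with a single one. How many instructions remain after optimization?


Each match removes 2 instructions.
Total removed = 2 * 2 = 4
Remaining = 13 - 4 = 9

9


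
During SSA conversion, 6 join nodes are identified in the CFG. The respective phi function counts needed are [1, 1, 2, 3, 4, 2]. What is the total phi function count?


Total phi functions = sum of phi functions at each join node
= 1 + 1 + 2 + 3 + 4 + 2 = 13

13


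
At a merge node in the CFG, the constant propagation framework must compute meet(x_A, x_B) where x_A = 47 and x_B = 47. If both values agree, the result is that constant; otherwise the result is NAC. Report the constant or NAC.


Meet operation: if both paths give the same constant, result is that constant; if they differ, result is NAC (not-a-constant).
Path A: 47, Path B: 47 -> equal
Result: constant -> 47

47


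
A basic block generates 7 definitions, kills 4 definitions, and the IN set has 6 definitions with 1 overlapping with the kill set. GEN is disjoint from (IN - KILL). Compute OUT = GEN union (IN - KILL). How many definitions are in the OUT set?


IN - KILL: 6 - 1 = 5 surviving definitions
OUT = GEN + surviving = 7 + 5 = 12

12


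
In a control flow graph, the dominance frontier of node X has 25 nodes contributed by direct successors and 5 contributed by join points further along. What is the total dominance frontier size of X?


DF(X) = direct successor contributions + join point contributions
= 25 + 5 = 30

30


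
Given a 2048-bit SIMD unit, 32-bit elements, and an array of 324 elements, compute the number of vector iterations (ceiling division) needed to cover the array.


Width = 2048 / 32 = 64 elements per vector op
Iterations = ceil(324 / 64) = 6

6


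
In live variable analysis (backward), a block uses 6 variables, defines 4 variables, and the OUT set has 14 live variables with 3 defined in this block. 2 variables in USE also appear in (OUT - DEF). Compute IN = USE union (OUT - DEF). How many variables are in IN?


OUT - DEF: 14 - 3 = 11
|IN| = |USE| + |OUT - DEF| - |USE ∩ (OUT - DEF)| = 6 + 11 - 2 = 15

15


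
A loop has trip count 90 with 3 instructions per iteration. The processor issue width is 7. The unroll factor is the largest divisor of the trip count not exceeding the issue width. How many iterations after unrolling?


Largest divisor of 90 <= 7 is 6
New iterations = 90 / 6 = 15

15


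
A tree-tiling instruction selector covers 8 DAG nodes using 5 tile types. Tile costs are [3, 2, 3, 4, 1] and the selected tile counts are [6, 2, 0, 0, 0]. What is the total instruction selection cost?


Total cost = sum(count_i * cost_i)
= 6*3 + 2*2 + 0*3 + 0*4 + 0*1
= 22

22


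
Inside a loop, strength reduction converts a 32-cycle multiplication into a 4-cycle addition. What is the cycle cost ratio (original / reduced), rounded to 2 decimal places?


Ratio = mult_cost / add_cost = 32 / 4 = 8.0

8.0


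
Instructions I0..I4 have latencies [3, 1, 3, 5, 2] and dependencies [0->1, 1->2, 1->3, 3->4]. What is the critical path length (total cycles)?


Compute longest path through dependency graph: dist(Ik) = max over predecessors of dist + latency(Ik).
dist(I0) = latency 3 = 3
dist(I1) = dist(I0) + 1 = 3 + 1 = 4
dist(I2) = dist(I1) + 3 = 4 + 3 = 7
dist(I3) = dist(I1) + 5 = 4 + 5 = 9
dist(I4) = dist(I3) + 2 = 9 + 2 = 11
Critical path = max dist = 11

11


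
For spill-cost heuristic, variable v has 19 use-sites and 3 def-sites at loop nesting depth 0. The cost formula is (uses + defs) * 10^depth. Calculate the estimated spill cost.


uses + defs = 19 + 3 = 22
10^0 = 1
Spill cost = 22 * 1 = 22

22


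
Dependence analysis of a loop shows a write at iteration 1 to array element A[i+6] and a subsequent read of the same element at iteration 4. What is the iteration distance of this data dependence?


Distance = read iteration - write iteration
= 4 - 1 = 3

3


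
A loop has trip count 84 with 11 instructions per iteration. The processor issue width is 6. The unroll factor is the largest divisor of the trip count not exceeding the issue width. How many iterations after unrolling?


Largest divisor of 84 <= 6 is 6
New iterations = 84 / 6 = 14

14


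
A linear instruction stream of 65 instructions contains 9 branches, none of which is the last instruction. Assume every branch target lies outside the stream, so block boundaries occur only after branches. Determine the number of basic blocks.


With no in-sequence branch targets, the leaders are the first instruction plus the instruction after each branch.
Number of basic blocks = branches + 1
= 9 + 1 = 10

10


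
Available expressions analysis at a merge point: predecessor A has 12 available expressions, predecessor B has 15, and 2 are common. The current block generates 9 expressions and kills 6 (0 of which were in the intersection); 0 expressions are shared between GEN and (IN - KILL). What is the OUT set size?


IN = intersection of predecessors = 2
IN - KILL = 2 - 0 = 2
|OUT| = |GEN| + |IN - KILL| - |GEN ∩ (IN - KILL)| = 9 + 2 - 0 = 11

11


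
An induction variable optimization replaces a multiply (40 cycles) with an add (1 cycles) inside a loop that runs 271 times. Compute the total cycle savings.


Per-iteration saving = 40 - 1 = 39
Total saved = 271 * 39 = 10569

10569


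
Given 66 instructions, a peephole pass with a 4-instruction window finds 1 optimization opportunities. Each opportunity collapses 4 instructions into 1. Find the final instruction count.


Each match removes 3 instructions.
Total removed = 1 * 3 = 3
Remaining = 66 - 3 = 63

63


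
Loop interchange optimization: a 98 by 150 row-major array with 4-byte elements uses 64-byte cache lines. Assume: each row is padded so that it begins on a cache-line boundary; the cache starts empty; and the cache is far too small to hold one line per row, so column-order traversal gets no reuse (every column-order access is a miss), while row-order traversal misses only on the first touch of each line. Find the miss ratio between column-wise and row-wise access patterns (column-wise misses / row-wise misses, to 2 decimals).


Each row occupies 150 * 4 = 600 bytes and starts on a line boundary, so it spans ceil(600 / 64) = 10 cache lines.
Row-major traversal misses (one per line touched): 98 * ceil(150 * 4 / 64) = 980
Column-major traversal misses (no reuse, every access misses): 98 * 150 = 14700
Ratio = 14700 / 980 = 15.0

15.0


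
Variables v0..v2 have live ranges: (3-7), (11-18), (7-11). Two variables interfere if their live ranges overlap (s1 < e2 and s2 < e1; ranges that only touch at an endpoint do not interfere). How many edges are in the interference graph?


Check all pairs for overlapping intervals.
Two intervals (s1,e1) and (s2,e2) overlap if s1 < e2 and s2 < e1.
v0 (3-7) vs v1..v2: overlaps none -> 0
v1 (11-18) vs v2: overlaps none -> 0
Total overlapping pairs = 0 + 0 = 0

0


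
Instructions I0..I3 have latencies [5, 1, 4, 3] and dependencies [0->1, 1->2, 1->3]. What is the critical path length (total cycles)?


Compute longest path through dependency graph: dist(Ik) = max over predecessors of dist + latency(Ik).
dist(I0) = latency 5 = 5
dist(I1) = dist(I0) + 1 = 5 + 1 = 6
dist(I2) = dist(I1) + 4 = 6 + 4 = 10
dist(I3) = dist(I1) + 3 = 6 + 3 = 9
Critical path = max dist = 10

10


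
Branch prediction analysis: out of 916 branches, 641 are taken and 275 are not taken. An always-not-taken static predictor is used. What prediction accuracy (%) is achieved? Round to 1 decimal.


Predictor: always-not-taken
Correct predictions = 275
Accuracy = 275 / 916 * 100 = 30.0%

30.0


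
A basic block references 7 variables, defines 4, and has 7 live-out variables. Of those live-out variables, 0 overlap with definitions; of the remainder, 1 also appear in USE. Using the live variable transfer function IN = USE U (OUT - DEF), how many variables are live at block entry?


OUT - DEF: 7 - 0 = 7
|IN| = |USE| + |OUT - DEF| - |USE ∩ (OUT - DEF)| = 7 + 7 - 1 = 13

13


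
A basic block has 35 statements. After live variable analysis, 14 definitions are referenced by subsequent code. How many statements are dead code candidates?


Dead code = total statements - live definitions
= 35 - 14 = 21

21


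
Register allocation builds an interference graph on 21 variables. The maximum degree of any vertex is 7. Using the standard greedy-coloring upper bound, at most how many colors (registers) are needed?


Greedy coloring never needs more than (max_degree + 1) colors: when coloring a vertex, at most max_degree neighbors are already colored.
Upper bound = 7 + 1 = 8

8


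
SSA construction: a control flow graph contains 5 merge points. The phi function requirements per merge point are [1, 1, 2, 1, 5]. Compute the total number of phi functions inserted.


Total phi functions = sum of phi functions at each join node
= 1 + 1 + 2 + 1 + 5 = 10

10


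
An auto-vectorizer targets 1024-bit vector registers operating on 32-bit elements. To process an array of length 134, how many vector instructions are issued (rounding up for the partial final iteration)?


Width = 1024 / 32 = 32 elements per vector op
Iterations = ceil(134 / 32) = 5

5


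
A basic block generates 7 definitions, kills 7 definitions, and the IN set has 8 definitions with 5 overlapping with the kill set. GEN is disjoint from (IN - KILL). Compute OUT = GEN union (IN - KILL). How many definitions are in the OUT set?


IN - KILL: 8 - 5 = 3 surviving definitions
OUT = GEN + surviving = 7 + 3 = 10

10


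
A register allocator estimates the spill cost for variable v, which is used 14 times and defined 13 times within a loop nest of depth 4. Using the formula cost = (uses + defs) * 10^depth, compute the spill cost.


uses + defs = 14 + 13 = 27
10^4 = 10000
Spill cost = 27 * 10000 = 270000

270000


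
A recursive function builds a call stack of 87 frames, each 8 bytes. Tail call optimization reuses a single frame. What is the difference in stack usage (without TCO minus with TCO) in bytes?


Without TCO: 87 * 8 = 696 bytes
With TCO: reuse 1 frame = 8 bytes
Savings = 696 - 8 = 688

688


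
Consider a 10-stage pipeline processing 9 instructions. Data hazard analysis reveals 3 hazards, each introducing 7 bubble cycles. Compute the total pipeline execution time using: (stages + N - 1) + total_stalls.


Base cycles = 10 + 9 - 1 = 18
Total stalls = 3 * 7 = 21
Total = 18 + 21 = 39

39


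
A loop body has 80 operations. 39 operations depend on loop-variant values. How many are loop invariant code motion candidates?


Invariant candidates = total - loop-dependent
= 80 - 39 = 41

41


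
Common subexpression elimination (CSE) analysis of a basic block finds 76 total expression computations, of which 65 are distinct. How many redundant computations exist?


CSE count = total expressions - unique expressions
= 76 - 65 = 11

11


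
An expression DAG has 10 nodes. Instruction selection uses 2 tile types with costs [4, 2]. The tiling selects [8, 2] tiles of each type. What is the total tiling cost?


Total cost = sum(count_i * cost_i)
= 8*4 + 2*2
= 36

36


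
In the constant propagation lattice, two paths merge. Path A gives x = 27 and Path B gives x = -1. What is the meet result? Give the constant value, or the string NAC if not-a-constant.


Meet operation: if both paths give the same constant, result is that constant; if they differ, result is NAC (not-a-constant).
Path A: 27, Path B: -1 -> differ
Result: not-a-constant -> NAC

NAC


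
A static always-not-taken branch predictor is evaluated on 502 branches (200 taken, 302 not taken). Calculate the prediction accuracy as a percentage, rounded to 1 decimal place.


Predictor: always-not-taken
Correct predictions = 302
Accuracy = 302 / 502 * 100 = 60.2%

60.2


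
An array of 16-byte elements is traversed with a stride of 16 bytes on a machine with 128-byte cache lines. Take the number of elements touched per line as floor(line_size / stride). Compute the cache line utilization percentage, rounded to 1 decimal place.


Elements per cache line = floor(128 / 16) = 8
Bytes used = 8 * 16 = 128
Utilization = 128 / 128 * 100 = 100.0%

100.0


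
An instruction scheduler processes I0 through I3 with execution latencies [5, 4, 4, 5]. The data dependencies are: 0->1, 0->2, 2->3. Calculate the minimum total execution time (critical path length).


Compute longest path through dependency graph: dist(Ik) = max over predecessors of dist + latency(Ik).
dist(I0) = latency 5 = 5
dist(I1) = dist(I0) + 4 = 5 + 4 = 9
dist(I2) = dist(I0) + 4 = 5 + 4 = 9
dist(I3) = dist(I2) + 5 = 9 + 5 = 14
Critical path = max dist = 14

14


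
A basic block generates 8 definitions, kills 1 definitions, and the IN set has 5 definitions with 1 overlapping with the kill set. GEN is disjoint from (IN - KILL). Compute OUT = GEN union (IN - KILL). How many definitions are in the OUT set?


IN - KILL: 5 - 1 = 4 surviving definitions
OUT = GEN + surviving = 8 + 4 = 12

12


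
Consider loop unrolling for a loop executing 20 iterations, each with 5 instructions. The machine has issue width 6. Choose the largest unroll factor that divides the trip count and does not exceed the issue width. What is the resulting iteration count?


Largest divisor of 20 <= 6 is 5
New iterations = 20 / 5 = 4

4


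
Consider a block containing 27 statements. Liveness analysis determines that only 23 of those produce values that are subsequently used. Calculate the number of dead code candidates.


Dead code = total statements - live definitions
= 27 - 23 = 4

4


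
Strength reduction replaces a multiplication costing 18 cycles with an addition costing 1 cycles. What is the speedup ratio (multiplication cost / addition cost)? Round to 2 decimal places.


Ratio = mult_cost / add_cost = 18 / 1 = 18.0

18.0


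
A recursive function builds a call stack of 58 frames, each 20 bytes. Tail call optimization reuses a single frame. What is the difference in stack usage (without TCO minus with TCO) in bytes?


Without TCO: 58 * 20 = 1160 bytes
With TCO: reuse 1 frame = 20 bytes
Savings = 1160 - 20 = 1140

1140


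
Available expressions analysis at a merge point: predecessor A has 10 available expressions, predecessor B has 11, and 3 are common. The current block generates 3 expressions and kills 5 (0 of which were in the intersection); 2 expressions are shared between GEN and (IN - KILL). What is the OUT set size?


IN = intersection of predecessors = 3
IN - KILL = 3 - 0 = 3
|OUT| = |GEN| + |IN - KILL| - |GEN ∩ (IN - KILL)| = 3 + 3 - 2 = 4

4


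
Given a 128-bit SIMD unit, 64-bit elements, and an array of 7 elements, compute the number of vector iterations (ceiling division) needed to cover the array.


Width = 128 / 64 = 2 elements per vector op
Iterations = ceil(7 / 2) = 4

4


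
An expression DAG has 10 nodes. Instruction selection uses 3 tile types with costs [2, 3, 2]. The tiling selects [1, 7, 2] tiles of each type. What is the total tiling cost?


Total cost = sum(count_i * cost_i)
= 1*2 + 7*3 + 2*2
= 27

27


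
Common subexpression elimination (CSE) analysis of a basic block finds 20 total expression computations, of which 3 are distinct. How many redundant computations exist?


CSE count = total expressions - unique expressions
= 20 - 3 = 17

17


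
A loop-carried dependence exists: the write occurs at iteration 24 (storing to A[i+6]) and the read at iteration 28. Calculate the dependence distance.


Distance = read iteration - write iteration
= 28 - 24 = 4

4


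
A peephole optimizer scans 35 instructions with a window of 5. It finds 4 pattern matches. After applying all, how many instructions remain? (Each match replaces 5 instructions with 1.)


Each match removes 4 instructions.
Total removed = 4 * 4 = 16
Remaining = 35 - 16 = 19

19


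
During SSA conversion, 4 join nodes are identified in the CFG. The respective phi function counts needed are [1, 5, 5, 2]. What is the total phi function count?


Total phi functions = sum of phi functions at each join node
= 1 + 5 + 5 + 2 = 13

13


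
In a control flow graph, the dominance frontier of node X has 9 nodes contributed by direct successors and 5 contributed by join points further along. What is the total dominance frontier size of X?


DF(X) = direct successor contributions + join point contributions
= 9 + 5 = 14

14


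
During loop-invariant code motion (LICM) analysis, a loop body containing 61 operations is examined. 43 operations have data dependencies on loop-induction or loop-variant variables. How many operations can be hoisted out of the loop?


Invariant candidates = total - loop-dependent
= 61 - 43 = 18

18


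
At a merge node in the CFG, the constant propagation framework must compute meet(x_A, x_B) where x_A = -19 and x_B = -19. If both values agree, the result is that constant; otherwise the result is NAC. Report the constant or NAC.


Meet operation: if both paths give the same constant, result is that constant; if they differ, result is NAC (not-a-constant).
Path A: -19, Path B: -19 -> equal
Result: constant -> -19

-19


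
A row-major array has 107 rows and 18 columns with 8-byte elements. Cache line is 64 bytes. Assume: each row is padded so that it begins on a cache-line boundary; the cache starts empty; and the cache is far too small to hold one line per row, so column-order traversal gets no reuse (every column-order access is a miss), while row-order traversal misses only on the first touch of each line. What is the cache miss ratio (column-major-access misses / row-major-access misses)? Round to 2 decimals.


Each row occupies 18 * 8 = 144 bytes and starts on a line boundary, so it spans ceil(144 / 64) = 3 cache lines.
Row-major traversal misses (one per line touched): 107 * ceil(18 * 8 / 64) = 321
Column-major traversal misses (no reuse, every access misses): 107 * 18 = 1926
Ratio = 1926 / 321 = 6.0

6.0


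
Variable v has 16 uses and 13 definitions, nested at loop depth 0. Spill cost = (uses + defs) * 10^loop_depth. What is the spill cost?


uses + defs = 16 + 13 = 29
10^0 = 1
Spill cost = 29 * 1 = 29

29


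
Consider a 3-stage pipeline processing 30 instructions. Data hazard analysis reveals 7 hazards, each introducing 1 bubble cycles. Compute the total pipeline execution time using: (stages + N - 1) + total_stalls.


Base cycles = 3 + 30 - 1 = 32
Total stalls = 7 * 1 = 7
Total = 32 + 7 = 39

39


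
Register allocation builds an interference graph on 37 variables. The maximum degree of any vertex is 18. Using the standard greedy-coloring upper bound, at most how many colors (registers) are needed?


Greedy coloring never needs more than (max_degree + 1) colors: when coloring a vertex, at most max_degree neighbors are already colored.
Upper bound = 18 + 1 = 19

19


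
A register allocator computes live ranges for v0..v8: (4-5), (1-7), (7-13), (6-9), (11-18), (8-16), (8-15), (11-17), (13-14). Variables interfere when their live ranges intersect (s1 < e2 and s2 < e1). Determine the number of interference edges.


Check all pairs for overlapping intervals.
Two intervals (s1,e1) and (s2,e2) overlap if s1 < e2 and s2 < e1.
v0 (4-5) vs v1..v8: overlaps v1 -> 1
v1 (1-7) vs v2..v8: overlaps v3 -> 1
v2 (7-13) vs v3..v8: overlaps v3, v4, v5, v6, v7 -> 5
v3 (6-9) vs v4..v8: overlaps v5, v6 -> 2
v4 (11-18) vs v5..v8: overlaps v5, v6, v7, v8 -> 4
v5 (8-16) vs v6..v8: overlaps v6, v7, v8 -> 3
v6 (8-15) vs v7..v8: overlaps v7, v8 -> 2
v7 (11-17) vs v8: overlaps v8 -> 1
Total overlapping pairs = 1 + 1 + 5 + 2 + 4 + 3 + 2 + 1 = 19

19


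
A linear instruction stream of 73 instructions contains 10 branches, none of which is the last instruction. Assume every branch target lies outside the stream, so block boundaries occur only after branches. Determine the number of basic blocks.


With no in-sequence branch targets, the leaders are the first instruction plus the instruction after each branch.
Number of basic blocks = branches + 1
= 10 + 1 = 11

11


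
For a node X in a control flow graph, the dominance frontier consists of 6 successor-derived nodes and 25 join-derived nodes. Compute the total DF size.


DF(X) = direct successor contributions + join point contributions
= 6 + 25 = 31

31


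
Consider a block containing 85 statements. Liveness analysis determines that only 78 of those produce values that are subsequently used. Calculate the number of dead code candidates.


Dead code = total statements - live definitions
= 85 - 78 = 7

7


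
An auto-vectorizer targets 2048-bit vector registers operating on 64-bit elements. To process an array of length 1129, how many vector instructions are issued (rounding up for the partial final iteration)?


Width = 2048 / 64 = 32 elements per vector op
Iterations = ceil(1129 / 32) = 36

36


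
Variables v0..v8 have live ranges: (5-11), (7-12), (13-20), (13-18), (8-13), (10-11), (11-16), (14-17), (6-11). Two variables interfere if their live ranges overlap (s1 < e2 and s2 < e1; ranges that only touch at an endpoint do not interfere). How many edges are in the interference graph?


Check all pairs for overlapping intervals.
Two intervals (s1,e1) and (s2,e2) overlap if s1 < e2 and s2 < e1.
v0 (5-11) vs v1..v8: overlaps v1, v4, v5, v8 -> 4
v1 (7-12) vs v2..v8: overlaps v4, v5, v6, v8 -> 4
v2 (13-20) vs v3..v8: overlaps v3, v6, v7 -> 3
v3 (13-18) vs v4..v8: overlaps v6, v7 -> 2
v4 (8-13) vs v5..v8: overlaps v5, v6, v8 -> 3
v5 (10-11) vs v6..v8: overlaps v8 -> 1
v6 (11-16) vs v7..v8: overlaps v7 -> 1
v7 (14-17) vs v8: overlaps none -> 0
Total overlapping pairs = 4 + 4 + 3 + 2 + 3 + 1 + 1 + 0 = 18

18


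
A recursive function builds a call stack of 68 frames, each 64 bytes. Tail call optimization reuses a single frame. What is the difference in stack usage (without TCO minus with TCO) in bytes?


Without TCO: 68 * 64 = 4352 bytes
With TCO: reuse 1 frame = 64 bytes
Savings = 4352 - 64 = 4288

4288


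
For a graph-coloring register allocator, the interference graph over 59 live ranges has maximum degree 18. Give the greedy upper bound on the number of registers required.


Greedy coloring never needs more than (max_degree + 1) colors: when coloring a vertex, at most max_degree neighbors are already colored.
Upper bound = 18 + 1 = 19

19


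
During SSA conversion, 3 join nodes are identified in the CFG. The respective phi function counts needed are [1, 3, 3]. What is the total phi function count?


Total phi functions = sum of phi functions at each join node
= 1 + 3 + 3 = 7

7


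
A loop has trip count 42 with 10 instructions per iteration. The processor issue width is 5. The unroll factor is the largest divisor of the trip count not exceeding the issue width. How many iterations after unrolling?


Largest divisor of 42 <= 5 is 3
New iterations = 42 / 3 = 14

14


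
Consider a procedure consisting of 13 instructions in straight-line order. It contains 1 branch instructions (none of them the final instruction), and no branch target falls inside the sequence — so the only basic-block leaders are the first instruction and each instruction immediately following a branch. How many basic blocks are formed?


With no in-sequence branch targets, the leaders are the first instruction plus the instruction after each branch.
Number of basic blocks = branches + 1
= 1 + 1 = 2

2


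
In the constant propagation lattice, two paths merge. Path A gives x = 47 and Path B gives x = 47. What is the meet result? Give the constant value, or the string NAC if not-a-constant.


Meet operation: if both paths give the same constant, result is that constant; if they differ, result is NAC (not-a-constant).
Path A: 47, Path B: 47 -> equal
Result: constant -> 47

47


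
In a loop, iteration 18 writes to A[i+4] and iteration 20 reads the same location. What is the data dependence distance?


Distance = read iteration - write iteration
= 20 - 18 = 2

2


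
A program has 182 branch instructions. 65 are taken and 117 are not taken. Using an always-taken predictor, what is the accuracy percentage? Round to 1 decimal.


Predictor: always-taken
Correct predictions = 65
Accuracy = 65 / 182 * 100 = 35.7%

35.7


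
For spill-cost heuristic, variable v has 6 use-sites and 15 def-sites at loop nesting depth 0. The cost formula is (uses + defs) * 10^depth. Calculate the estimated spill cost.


uses + defs = 6 + 15 = 21
10^0 = 1
Spill cost = 21 * 1 = 21

21


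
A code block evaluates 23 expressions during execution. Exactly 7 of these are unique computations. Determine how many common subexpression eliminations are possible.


CSE count = total expressions - unique expressions
= 23 - 7 = 16

16


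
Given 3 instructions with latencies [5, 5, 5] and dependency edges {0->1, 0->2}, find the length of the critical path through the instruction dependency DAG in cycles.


Compute longest path through dependency graph: dist(Ik) = max over predecessors of dist + latency(Ik).
dist(I0) = latency 5 = 5
dist(I1) = dist(I0) + 5 = 5 + 5 = 10
dist(I2) = dist(I0) + 5 = 5 + 5 = 10
Critical path = max dist = 10

10


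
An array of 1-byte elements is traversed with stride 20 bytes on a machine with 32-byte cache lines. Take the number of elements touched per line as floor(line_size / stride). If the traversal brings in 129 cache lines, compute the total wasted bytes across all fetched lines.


Elements per line = floor(32 / 20) = 1
Bytes used per line = 1 * 1 = 1
Wasted per line = 32 - 1 = 31
Total wasted = 31 * 129 = 3999

3999


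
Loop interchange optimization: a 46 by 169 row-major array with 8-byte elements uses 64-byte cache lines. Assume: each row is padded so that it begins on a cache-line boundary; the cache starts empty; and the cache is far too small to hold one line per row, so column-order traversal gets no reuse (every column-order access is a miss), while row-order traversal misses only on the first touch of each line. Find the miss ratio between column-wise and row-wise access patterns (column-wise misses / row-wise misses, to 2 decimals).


Each row occupies 169 * 8 = 1352 bytes and starts on a line boundary, so it spans ceil(1352 / 64) = 22 cache lines.
Row-major traversal misses (one per line touched): 46 * ceil(169 * 8 / 64) = 1012
Column-major traversal misses (no reuse, every access misses): 46 * 169 = 7774
Ratio = 7774 / 1012 = 7.68

7.68


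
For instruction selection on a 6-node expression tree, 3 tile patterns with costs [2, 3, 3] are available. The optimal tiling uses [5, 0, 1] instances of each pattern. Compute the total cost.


Total cost = sum(count_i * cost_i)
= 5*2 + 0*3 + 1*3
= 13

13


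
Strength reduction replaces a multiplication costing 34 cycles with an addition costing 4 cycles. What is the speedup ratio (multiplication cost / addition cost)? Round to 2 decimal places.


Ratio = mult_cost / add_cost = 34 / 4 = 8.5

8.5


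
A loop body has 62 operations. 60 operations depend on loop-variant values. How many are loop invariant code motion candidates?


Invariant candidates = total - loop-dependent
= 62 - 60 = 2

2


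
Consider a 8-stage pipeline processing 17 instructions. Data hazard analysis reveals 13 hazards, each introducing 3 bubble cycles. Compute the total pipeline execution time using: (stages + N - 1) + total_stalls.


Base cycles = 8 + 17 - 1 = 24
Total stalls = 13 * 3 = 39
Total = 24 + 39 = 63

63


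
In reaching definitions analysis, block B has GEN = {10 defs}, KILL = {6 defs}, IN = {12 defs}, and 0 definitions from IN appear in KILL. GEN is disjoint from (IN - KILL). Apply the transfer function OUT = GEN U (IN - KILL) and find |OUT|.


IN - KILL: 12 - 0 = 12 surviving definitions
OUT = GEN + surviving = 10 + 12 = 22

22


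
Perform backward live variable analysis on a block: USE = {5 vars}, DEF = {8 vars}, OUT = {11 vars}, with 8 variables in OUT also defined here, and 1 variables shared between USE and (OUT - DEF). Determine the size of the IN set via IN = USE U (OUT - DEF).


OUT - DEF: 11 - 8 = 3
|IN| = |USE| + |OUT - DEF| - |USE ∩ (OUT - DEF)| = 5 + 3 - 1 = 7

7
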